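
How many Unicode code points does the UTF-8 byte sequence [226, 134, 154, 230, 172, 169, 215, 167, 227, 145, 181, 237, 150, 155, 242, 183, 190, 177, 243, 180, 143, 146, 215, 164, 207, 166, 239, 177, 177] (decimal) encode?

Byte at offset 0: 0xE2 = 11100010 → 3-byte char (#1). Advance 3.
Byte at offset 3: 0xE6 = 11100110 → 3-byte char (#2). Advance 3.
Byte at offset 6: 0xD7 = 11010111 → 2-byte char (#3). Advance 2.
Byte at offset 8: 0xE3 = 11100011 → 3-byte char (#4). Advance 3.
Byte at offset 11: 0xED = 11101101 → 3-byte char (#5). Advance 3.
Byte at offset 14: 0xF2 = 11110010 → 4-byte char (#6). Advance 4.
Byte at offset 18: 0xF3 = 11110011 → 4-byte char (#7). Advance 4.
Byte at offset 22: 0xD7 = 11010111 → 2-byte char (#8). Advance 2.
Byte at offset 24: 0xCF = 11001111 → 2-byte char (#9). Advance 2.
Byte at offset 26: 0xEF = 11101111 → 3-byte char (#10). Advance 3.
Reached end at offset 29 after 10 code points.

10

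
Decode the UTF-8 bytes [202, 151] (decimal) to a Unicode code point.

Leading byte 0xCA = 11001010 matches 110xxxxx → 2-byte sequence.
Byte 1: 0xCA = 11001010, payload 01010 (5 bits).
Byte 2: 0x97 = 10010111 (10xxxxxx ✓), payload 010111.
Concatenate: 01010010111 = 0x297 (11 bits → U+0297).

U+0297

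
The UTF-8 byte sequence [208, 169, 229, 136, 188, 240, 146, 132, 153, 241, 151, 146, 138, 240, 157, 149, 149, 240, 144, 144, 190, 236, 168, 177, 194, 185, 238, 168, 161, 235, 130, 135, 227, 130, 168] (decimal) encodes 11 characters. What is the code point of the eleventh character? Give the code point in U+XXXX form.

U+30A8

Offset 0: leading byte 0xD0 = 11010000 → 2-byte char #1 = D0 A9.
Offset 2: leading byte 0xE5 = 11100101 → 3-byte char #2 = E5 88 BC.
Offset 5: leading byte 0xF0 = 11110000 → 4-byte char #3 = F0 92 84 99.
Offset 9: leading byte 0xF1 = 11110001 → 4-byte char #4 = F1 97 92 8A.
Offset 13: leading byte 0xF0 = 11110000 → 4-byte char #5 = F0 9D 95 95.
Offset 17: leading byte 0xF0 = 11110000 → 4-byte char #6 = F0 90 90 BE.
Offset 21: leading byte 0xEC = 11101100 → 3-byte char #7 = EC A8 B1.
Offset 24: leading byte 0xC2 = 11000010 → 2-byte char #8 = C2 B9.
Offset 26: leading byte 0xEE = 11101110 → 3-byte char #9 = EE A8 A1.
Offset 29: leading byte 0xEB = 11101011 → 3-byte char #10 = EB 82 87.
Offset 32: leading byte 0xE3 = 11100011 → 3-byte char #11 = E3 82 A8.
Leading byte 0xE3 = 11100011 matches 1110xxxx → 3-byte sequence.
Byte 1: 0xE3 = 11100011, payload 0011 (4 bits).
Byte 2: 0x82 = 10000010 (10xxxxxx ✓), payload 000010.
Byte 3: 0xA8 = 10101000 (10xxxxxx ✓), payload 101000.
Concatenate: 0011000010101000 = 0x30A8 (16 bits → U+30A8).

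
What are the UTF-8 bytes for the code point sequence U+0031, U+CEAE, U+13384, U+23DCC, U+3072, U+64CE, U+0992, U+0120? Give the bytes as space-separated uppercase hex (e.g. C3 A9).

U+0031: 1-byte form → 31.
U+CEAE: 3-byte form → EC BA AE.
U+13384: 4-byte form → F0 93 8E 84.
U+23DCC: 4-byte form → F0 A3 B7 8C.
U+3072: 3-byte form → E3 81 B2.
U+64CE: 3-byte form → E6 93 8E.
U+0992: 3-byte form → E0 A6 92.
U+0120: 2-byte form → C4 A0.
Concatenated (23 bytes): 31 EC BA AE F0 93 8E 84 F0 A3 B7 8C E3 81 B2 E6 93 8E E0 A6 92 C4 A0.

31 EC BA AE F0 93 8E 84 F0 A3 B7 8C E3 81 B2 E6 93 8E E0 A6 92 C4 A0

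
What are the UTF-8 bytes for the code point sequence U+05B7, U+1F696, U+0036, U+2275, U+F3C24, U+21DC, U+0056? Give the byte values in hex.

D6 B7 F0 9F 9A 96 36 E2 89 B5 F3 B3 B0 A4 E2 87 9C 56

U+05B7: 2-byte form → D6 B7.
U+1F696: 4-byte form → F0 9F 9A 96.
U+0036: 1-byte form → 36.
U+2275: 3-byte form → E2 89 B5.
U+F3C24: 4-byte form → F3 B3 B0 A4.
U+21DC: 3-byte form → E2 87 9C.
U+0056: 1-byte form → 56.
Concatenated (18 bytes): D6 B7 F0 9F 9A 96 36 E2 89 B5 F3 B3 B0 A4 E2 87 9C 56.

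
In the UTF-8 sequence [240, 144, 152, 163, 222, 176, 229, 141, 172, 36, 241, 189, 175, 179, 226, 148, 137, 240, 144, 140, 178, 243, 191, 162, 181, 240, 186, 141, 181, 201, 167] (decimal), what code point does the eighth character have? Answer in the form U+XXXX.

U+FF8B5

Offset 0: leading byte 0xF0 = 11110000 → 4-byte char #1 = F0 90 98 A3.
Offset 4: leading byte 0xDE = 11011110 → 2-byte char #2 = DE B0.
Offset 6: leading byte 0xE5 = 11100101 → 3-byte char #3 = E5 8D AC.
Offset 9: leading byte 0x24 = 00100100 → 1-byte char #4 = 24.
Offset 10: leading byte 0xF1 = 11110001 → 4-byte char #5 = F1 BD AF B3.
Offset 14: leading byte 0xE2 = 11100010 → 3-byte char #6 = E2 94 89.
Offset 17: leading byte 0xF0 = 11110000 → 4-byte char #7 = F0 90 8C B2.
Offset 21: leading byte 0xF3 = 11110011 → 4-byte char #8 = F3 BF A2 B5.
Leading byte 0xF3 = 11110011 matches 11110xxx → 4-byte sequence.
Byte 1: 0xF3 = 11110011, payload 011 (3 bits).
Byte 2: 0xBF = 10111111 (10xxxxxx ✓), payload 111111.
Byte 3: 0xA2 = 10100010 (10xxxxxx ✓), payload 100010.
Byte 4: 0xB5 = 10110101 (10xxxxxx ✓), payload 110101.
Concatenate: 011111111100010110101 = 0xFF8B5 (21 bits → U+FF8B5).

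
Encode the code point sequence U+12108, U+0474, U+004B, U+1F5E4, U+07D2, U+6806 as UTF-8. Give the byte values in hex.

F0 92 84 88 D1 B4 4B F0 9F 97 A4 DF 92 E6 A0 86

U+12108: 4-byte form → F0 92 84 88.
U+0474: 2-byte form → D1 B4.
U+004B: 1-byte form → 4B.
U+1F5E4: 4-byte form → F0 9F 97 A4.
U+07D2: 2-byte form → DF 92.
U+6806: 3-byte form → E6 A0 86.
Concatenated (16 bytes): F0 92 84 88 D1 B4 4B F0 9F 97 A4 DF 92 E6 A0 86.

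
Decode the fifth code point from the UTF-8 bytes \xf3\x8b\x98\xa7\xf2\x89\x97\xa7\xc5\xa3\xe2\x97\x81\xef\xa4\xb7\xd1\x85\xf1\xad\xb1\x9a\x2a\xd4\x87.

U+F937

Offset 0: leading byte 0xF3 = 11110011 → 4-byte char #1 = F3 8B 98 A7.
Offset 4: leading byte 0xF2 = 11110010 → 4-byte char #2 = F2 89 97 A7.
Offset 8: leading byte 0xC5 = 11000101 → 2-byte char #3 = C5 A3.
Offset 10: leading byte 0xE2 = 11100010 → 3-byte char #4 = E2 97 81.
Offset 13: leading byte 0xEF = 11101111 → 3-byte char #5 = EF A4 B7.
Leading byte 0xEF = 11101111 matches 1110xxxx → 3-byte sequence.
Byte 1: 0xEF = 11101111, payload 1111 (4 bits).
Byte 2: 0xA4 = 10100100 (10xxxxxx ✓), payload 100100.
Byte 3: 0xB7 = 10110111 (10xxxxxx ✓), payload 110111.
Concatenate: 1111100100110111 = 0xF937 (16 bits → U+F937).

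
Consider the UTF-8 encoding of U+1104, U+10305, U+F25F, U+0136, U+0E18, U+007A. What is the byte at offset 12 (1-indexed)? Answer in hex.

0xB6

1-indexed offset 12 is 0-indexed offset 11.
U+1104 → 3-byte form E1 84 84 at offsets 0–2.
U+10305 → 4-byte form F0 90 8C 85 at offsets 3–6.
U+F25F → 3-byte form EF 89 9F at offsets 7–9.
U+0136 → 2-byte form C4 B6 at offsets 10–11.
Offset 11 falls in char 4's range; it's byte 2 of C4 B6 = 0xB6.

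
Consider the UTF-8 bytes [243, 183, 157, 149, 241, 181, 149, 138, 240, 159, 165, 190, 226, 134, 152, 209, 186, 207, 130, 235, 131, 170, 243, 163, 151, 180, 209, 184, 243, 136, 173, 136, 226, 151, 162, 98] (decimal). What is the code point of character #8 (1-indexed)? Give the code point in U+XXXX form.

U+E35F4

Offset 0: leading byte 0xF3 = 11110011 → 4-byte char #1 = F3 B7 9D 95.
Offset 4: leading byte 0xF1 = 11110001 → 4-byte char #2 = F1 B5 95 8A.
Offset 8: leading byte 0xF0 = 11110000 → 4-byte char #3 = F0 9F A5 BE.
Offset 12: leading byte 0xE2 = 11100010 → 3-byte char #4 = E2 86 98.
Offset 15: leading byte 0xD1 = 11010001 → 2-byte char #5 = D1 BA.
Offset 17: leading byte 0xCF = 11001111 → 2-byte char #6 = CF 82.
Offset 19: leading byte 0xEB = 11101011 → 3-byte char #7 = EB 83 AA.
Offset 22: leading byte 0xF3 = 11110011 → 4-byte char #8 = F3 A3 97 B4.
Leading byte 0xF3 = 11110011 matches 11110xxx → 4-byte sequence.
Byte 1: 0xF3 = 11110011, payload 011 (3 bits).
Byte 2: 0xA3 = 10100011 (10xxxxxx ✓), payload 100011.
Byte 3: 0x97 = 10010111 (10xxxxxx ✓), payload 010111.
Byte 4: 0xB4 = 10110100 (10xxxxxx ✓), payload 110100.
Concatenate: 011100011010111110100 = 0xE35F4 (21 bits → U+E35F4).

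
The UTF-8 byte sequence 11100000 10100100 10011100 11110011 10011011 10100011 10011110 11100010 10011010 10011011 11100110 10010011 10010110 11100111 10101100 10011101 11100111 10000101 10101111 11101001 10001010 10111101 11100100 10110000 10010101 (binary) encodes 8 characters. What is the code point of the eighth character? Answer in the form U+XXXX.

Offset 0: leading byte 0xE0 = 11100000 → 3-byte char #1 = E0 A4 9C.
Offset 3: leading byte 0xF3 = 11110011 → 4-byte char #2 = F3 9B A3 9E.
Offset 7: leading byte 0xE2 = 11100010 → 3-byte char #3 = E2 9A 9B.
Offset 10: leading byte 0xE6 = 11100110 → 3-byte char #4 = E6 93 96.
Offset 13: leading byte 0xE7 = 11100111 → 3-byte char #5 = E7 AC 9D.
Offset 16: leading byte 0xE7 = 11100111 → 3-byte char #6 = E7 85 AF.
Offset 19: leading byte 0xE9 = 11101001 → 3-byte char #7 = E9 8A BD.
Offset 22: leading byte 0xE4 = 11100100 → 3-byte char #8 = E4 B0 95.
Leading byte 0xE4 = 11100100 matches 1110xxxx → 3-byte sequence.
Byte 1: 0xE4 = 11100100, payload 0100 (4 bits).
Byte 2: 0xB0 = 10110000 (10xxxxxx ✓), payload 110000.
Byte 3: 0x95 = 10010101 (10xxxxxx ✓), payload 010101.
Concatenate: 0100110000010101 = 0x4C15 (16 bits → U+4C15).

U+4C15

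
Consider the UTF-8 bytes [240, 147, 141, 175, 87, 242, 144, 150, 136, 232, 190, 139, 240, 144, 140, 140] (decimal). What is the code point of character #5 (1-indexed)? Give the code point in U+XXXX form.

U+1030C

Offset 0: leading byte 0xF0 = 11110000 → 4-byte char #1 = F0 93 8D AF.
Offset 4: leading byte 0x57 = 01010111 → 1-byte char #2 = 57.
Offset 5: leading byte 0xF2 = 11110010 → 4-byte char #3 = F2 90 96 88.
Offset 9: leading byte 0xE8 = 11101000 → 3-byte char #4 = E8 BE 8B.
Offset 12: leading byte 0xF0 = 11110000 → 4-byte char #5 = F0 90 8C 8C.
Leading byte 0xF0 = 11110000 matches 11110xxx → 4-byte sequence.
Byte 1: 0xF0 = 11110000, payload 000 (3 bits).
Byte 2: 0x90 = 10010000 (10xxxxxx ✓), payload 010000.
Byte 3: 0x8C = 10001100 (10xxxxxx ✓), payload 001100.
Byte 4: 0x8C = 10001100 (10xxxxxx ✓), payload 001100.
Concatenate: 000010000001100001100 = 0x1030C (21 bits → U+1030C).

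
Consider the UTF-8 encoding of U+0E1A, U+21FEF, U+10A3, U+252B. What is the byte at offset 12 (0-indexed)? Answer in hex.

0xAB

U+0E1A → 3-byte form E0 B8 9A at offsets 0–2.
U+21FEF → 4-byte form F0 A1 BF AF at offsets 3–6.
U+10A3 → 3-byte form E1 82 A3 at offsets 7–9.
U+252B → 3-byte form E2 94 AB at offsets 10–12.
Offset 12 falls in char 4's range; it's byte 3 of E2 94 AB = 0xAB.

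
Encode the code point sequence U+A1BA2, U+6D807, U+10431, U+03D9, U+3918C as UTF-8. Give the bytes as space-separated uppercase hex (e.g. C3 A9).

F2 A1 AE A2 F1 AD A0 87 F0 90 90 B1 CF 99 F0 B9 86 8C

U+A1BA2: 4-byte form → F2 A1 AE A2.
U+6D807: 4-byte form → F1 AD A0 87.
U+10431: 4-byte form → F0 90 90 B1.
U+03D9: 2-byte form → CF 99.
U+3918C: 4-byte form → F0 B9 86 8C.
Concatenated (18 bytes): F2 A1 AE A2 F1 AD A0 87 F0 90 90 B1 CF 99 F0 B9 86 8C.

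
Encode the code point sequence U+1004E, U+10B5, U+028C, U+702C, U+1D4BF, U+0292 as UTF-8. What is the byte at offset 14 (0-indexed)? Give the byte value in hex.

0x92

U+1004E → 4-byte form F0 90 81 8E at offsets 0–3.
U+10B5 → 3-byte form E1 82 B5 at offsets 4–6.
U+028C → 2-byte form CA 8C at offsets 7–8.
U+702C → 3-byte form E7 80 AC at offsets 9–11.
U+1D4BF → 4-byte form F0 9D 92 BF at offsets 12–15.
Offset 14 falls in char 5's range; it's byte 3 of F0 9D 92 BF = 0x92.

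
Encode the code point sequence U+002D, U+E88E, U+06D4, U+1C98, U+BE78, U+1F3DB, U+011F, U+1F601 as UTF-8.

U+002D: 1-byte form → 2D.
U+E88E: 3-byte form → EE A2 8E.
U+06D4: 2-byte form → DB 94.
U+1C98: 3-byte form → E1 B2 98.
U+BE78: 3-byte form → EB B9 B8.
U+1F3DB: 4-byte form → F0 9F 8F 9B.
U+011F: 2-byte form → C4 9F.
U+1F601: 4-byte form → F0 9F 98 81.
Concatenated (22 bytes): 2D EE A2 8E DB 94 E1 B2 98 EB B9 B8 F0 9F 8F 9B C4 9F F0 9F 98 81.

2D EE A2 8E DB 94 E1 B2 98 EB B9 B8 F0 9F 8F 9B C4 9F F0 9F 98 81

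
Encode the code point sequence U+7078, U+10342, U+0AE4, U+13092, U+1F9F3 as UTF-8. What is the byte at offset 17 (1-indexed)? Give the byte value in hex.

0xA7

1-indexed offset 17 is 0-indexed offset 16.
U+7078 → 3-byte form E7 81 B8 at offsets 0–2.
U+10342 → 4-byte form F0 90 8D 82 at offsets 3–6.
U+0AE4 → 3-byte form E0 AB A4 at offsets 7–9.
U+13092 → 4-byte form F0 93 82 92 at offsets 10–13.
U+1F9F3 → 4-byte form F0 9F A7 B3 at offsets 14–17.
Offset 16 falls in char 5's range; it's byte 3 of F0 9F A7 B3 = 0xA7.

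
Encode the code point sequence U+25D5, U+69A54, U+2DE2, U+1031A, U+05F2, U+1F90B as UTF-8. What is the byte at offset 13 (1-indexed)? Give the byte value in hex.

0x8C

1-indexed offset 13 is 0-indexed offset 12.
U+25D5 → 3-byte form E2 97 95 at offsets 0–2.
U+69A54 → 4-byte form F1 A9 A9 94 at offsets 3–6.
U+2DE2 → 3-byte form E2 B7 A2 at offsets 7–9.
U+1031A → 4-byte form F0 90 8C 9A at offsets 10–13.
Offset 12 falls in char 4's range; it's byte 3 of F0 90 8C 9A = 0x8C.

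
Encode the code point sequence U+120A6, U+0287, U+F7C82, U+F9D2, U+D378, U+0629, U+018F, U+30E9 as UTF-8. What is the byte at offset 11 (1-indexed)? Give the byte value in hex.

0xEF

1-indexed offset 11 is 0-indexed offset 10.
U+120A6 → 4-byte form F0 92 82 A6 at offsets 0–3.
U+0287 → 2-byte form CA 87 at offsets 4–5.
U+F7C82 → 4-byte form F3 B7 B2 82 at offsets 6–9.
U+F9D2 → 3-byte form EF A7 92 at offsets 10–12.
Offset 10 falls in char 4's range; it's byte 1 of EF A7 92 = 0xEF.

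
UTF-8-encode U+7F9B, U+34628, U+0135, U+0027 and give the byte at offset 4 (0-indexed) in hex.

U+7F9B → 3-byte form E7 BE 9B at offsets 0–2.
U+34628 → 4-byte form F0 B4 98 A8 at offsets 3–6.
Offset 4 falls in char 2's range; it's byte 2 of F0 B4 98 A8 = 0xB4.

0xB4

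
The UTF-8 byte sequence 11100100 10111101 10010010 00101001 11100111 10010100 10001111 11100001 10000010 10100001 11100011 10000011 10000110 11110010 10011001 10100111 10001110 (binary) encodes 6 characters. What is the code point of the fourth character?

Offset 0: leading byte 0xE4 = 11100100 → 3-byte char #1 = E4 BD 92.
Offset 3: leading byte 0x29 = 00101001 → 1-byte char #2 = 29.
Offset 4: leading byte 0xE7 = 11100111 → 3-byte char #3 = E7 94 8F.
Offset 7: leading byte 0xE1 = 11100001 → 3-byte char #4 = E1 82 A1.
Leading byte 0xE1 = 11100001 matches 1110xxxx → 3-byte sequence.
Byte 1: 0xE1 = 11100001, payload 0001 (4 bits).
Byte 2: 0x82 = 10000010 (10xxxxxx ✓), payload 000010.
Byte 3: 0xA1 = 10100001 (10xxxxxx ✓), payload 100001.
Concatenate: 0001000010100001 = 0x10A1 (16 bits → U+10A1).

U+10A1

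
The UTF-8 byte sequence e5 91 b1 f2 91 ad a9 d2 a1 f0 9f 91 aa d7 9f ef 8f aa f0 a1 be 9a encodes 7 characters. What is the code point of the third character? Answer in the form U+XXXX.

U+04A1

Offset 0: leading byte 0xE5 = 11100101 → 3-byte char #1 = E5 91 B1.
Offset 3: leading byte 0xF2 = 11110010 → 4-byte char #2 = F2 91 AD A9.
Offset 7: leading byte 0xD2 = 11010010 → 2-byte char #3 = D2 A1.
Leading byte 0xD2 = 11010010 matches 110xxxxx → 2-byte sequence.
Byte 1: 0xD2 = 11010010, payload 10010 (5 bits).
Byte 2: 0xA1 = 10100001 (10xxxxxx ✓), payload 100001.
Concatenate: 10010100001 = 0x4A1 (11 bits → U+04A1).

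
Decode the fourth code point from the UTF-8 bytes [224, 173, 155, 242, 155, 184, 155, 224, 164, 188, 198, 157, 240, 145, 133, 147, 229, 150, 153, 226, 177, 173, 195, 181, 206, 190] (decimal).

Offset 0: leading byte 0xE0 = 11100000 → 3-byte char #1 = E0 AD 9B.
Offset 3: leading byte 0xF2 = 11110010 → 4-byte char #2 = F2 9B B8 9B.
Offset 7: leading byte 0xE0 = 11100000 → 3-byte char #3 = E0 A4 BC.
Offset 10: leading byte 0xC6 = 11000110 → 2-byte char #4 = C6 9D.
Leading byte 0xC6 = 11000110 matches 110xxxxx → 2-byte sequence.
Byte 1: 0xC6 = 11000110, payload 00110 (5 bits).
Byte 2: 0x9D = 10011101 (10xxxxxx ✓), payload 011101.
Concatenate: 00110011101 = 0x19D (11 bits → U+019D).

U+019D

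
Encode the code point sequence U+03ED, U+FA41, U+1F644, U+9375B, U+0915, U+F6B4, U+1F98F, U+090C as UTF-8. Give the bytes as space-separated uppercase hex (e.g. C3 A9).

CF AD EF A9 81 F0 9F 99 84 F2 93 9D 9B E0 A4 95 EF 9A B4 F0 9F A6 8F E0 A4 8C

U+03ED: 2-byte form → CF AD.
U+FA41: 3-byte form → EF A9 81.
U+1F644: 4-byte form → F0 9F 99 84.
U+9375B: 4-byte form → F2 93 9D 9B.
U+0915: 3-byte form → E0 A4 95.
U+F6B4: 3-byte form → EF 9A B4.
U+1F98F: 4-byte form → F0 9F A6 8F.
U+090C: 3-byte form → E0 A4 8C.
Concatenated (26 bytes): CF AD EF A9 81 F0 9F 99 84 F2 93 9D 9B E0 A4 95 EF 9A B4 F0 9F A6 8F E0 A4 8C.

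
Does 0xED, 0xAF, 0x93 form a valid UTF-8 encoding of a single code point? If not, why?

invalid (encodes a surrogate (U+D800–U+DFFF))

Structurally a 3-byte sequence; payload = 0xDBD3.
But 0xDBD3 is in U+D800–U+DFFF, the surrogate range. Surrogates are not Unicode scalar values and are forbidden in UTF-8.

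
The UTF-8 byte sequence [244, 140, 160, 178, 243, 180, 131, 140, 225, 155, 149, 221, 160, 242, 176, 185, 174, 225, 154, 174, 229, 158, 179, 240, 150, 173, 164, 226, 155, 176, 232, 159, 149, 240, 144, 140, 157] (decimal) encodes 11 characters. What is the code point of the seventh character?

U+57B3

Offset 0: leading byte 0xF4 = 11110100 → 4-byte char #1 = F4 8C A0 B2.
Offset 4: leading byte 0xF3 = 11110011 → 4-byte char #2 = F3 B4 83 8C.
Offset 8: leading byte 0xE1 = 11100001 → 3-byte char #3 = E1 9B 95.
Offset 11: leading byte 0xDD = 11011101 → 2-byte char #4 = DD A0.
Offset 13: leading byte 0xF2 = 11110010 → 4-byte char #5 = F2 B0 B9 AE.
Offset 17: leading byte 0xE1 = 11100001 → 3-byte char #6 = E1 9A AE.
Offset 20: leading byte 0xE5 = 11100101 → 3-byte char #7 = E5 9E B3.
Leading byte 0xE5 = 11100101 matches 1110xxxx → 3-byte sequence.
Byte 1: 0xE5 = 11100101, payload 0101 (4 bits).
Byte 2: 0x9E = 10011110 (10xxxxxx ✓), payload 011110.
Byte 3: 0xB3 = 10110011 (10xxxxxx ✓), payload 110011.
Concatenate: 0101011110110011 = 0x57B3 (16 bits → U+57B3).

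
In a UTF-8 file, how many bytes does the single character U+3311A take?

4

U+3311A = 0x3311A. UTF-8 uses 1 byte below 0x80, 2 below 0x800, 3 below 0x10000, 4 up to 0x10FFFF. 0x3311A is in U+10000–U+10FFFF → 4 bytes.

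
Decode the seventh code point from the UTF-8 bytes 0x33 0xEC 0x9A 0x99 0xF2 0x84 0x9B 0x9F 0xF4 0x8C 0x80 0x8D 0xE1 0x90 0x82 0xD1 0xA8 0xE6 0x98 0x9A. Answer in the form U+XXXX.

Offset 0: leading byte 0x33 = 00110011 → 1-byte char #1 = 33.
Offset 1: leading byte 0xEC = 11101100 → 3-byte char #2 = EC 9A 99.
Offset 4: leading byte 0xF2 = 11110010 → 4-byte char #3 = F2 84 9B 9F.
Offset 8: leading byte 0xF4 = 11110100 → 4-byte char #4 = F4 8C 80 8D.
Offset 12: leading byte 0xE1 = 11100001 → 3-byte char #5 = E1 90 82.
Offset 15: leading byte 0xD1 = 11010001 → 2-byte char #6 = D1 A8.
Offset 17: leading byte 0xE6 = 11100110 → 3-byte char #7 = E6 98 9A.
Leading byte 0xE6 = 11100110 matches 1110xxxx → 3-byte sequence.
Byte 1: 0xE6 = 11100110, payload 0110 (4 bits).
Byte 2: 0x98 = 10011000 (10xxxxxx ✓), payload 011000.
Byte 3: 0x9A = 10011010 (10xxxxxx ✓), payload 011010.
Concatenate: 0110011000011010 = 0x661A (16 bits → U+661A).

U+661A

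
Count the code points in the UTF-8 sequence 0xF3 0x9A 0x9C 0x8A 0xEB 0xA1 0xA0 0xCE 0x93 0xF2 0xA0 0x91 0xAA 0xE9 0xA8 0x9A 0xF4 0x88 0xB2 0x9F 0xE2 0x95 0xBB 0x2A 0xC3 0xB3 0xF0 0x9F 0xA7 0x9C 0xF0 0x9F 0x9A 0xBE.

Byte at offset 0: 0xF3 = 11110011 → 4-byte char (#1). Advance 4.
Byte at offset 4: 0xEB = 11101011 → 3-byte char (#2). Advance 3.
Byte at offset 7: 0xCE = 11001110 → 2-byte char (#3). Advance 2.
Byte at offset 9: 0xF2 = 11110010 → 4-byte char (#4). Advance 4.
Byte at offset 13: 0xE9 = 11101001 → 3-byte char (#5). Advance 3.
Byte at offset 16: 0xF4 = 11110100 → 4-byte char (#6). Advance 4.
Byte at offset 20: 0xE2 = 11100010 → 3-byte char (#7). Advance 3.
Byte at offset 23: 0x2A = 00101010 → 1-byte char (#8). Advance 1.
Byte at offset 24: 0xC3 = 11000011 → 2-byte char (#9). Advance 2.
Byte at offset 26: 0xF0 = 11110000 → 4-byte char (#10). Advance 4.
Byte at offset 30: 0xF0 = 11110000 → 4-byte char (#11). Advance 4.
Reached end at offset 34 after 11 code points.

11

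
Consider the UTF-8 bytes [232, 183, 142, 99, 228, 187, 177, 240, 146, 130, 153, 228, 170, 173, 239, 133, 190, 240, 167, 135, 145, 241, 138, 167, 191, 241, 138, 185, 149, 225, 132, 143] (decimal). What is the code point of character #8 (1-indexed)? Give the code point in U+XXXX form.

Offset 0: leading byte 0xE8 = 11101000 → 3-byte char #1 = E8 B7 8E.
Offset 3: leading byte 0x63 = 01100011 → 1-byte char #2 = 63.
Offset 4: leading byte 0xE4 = 11100100 → 3-byte char #3 = E4 BB B1.
Offset 7: leading byte 0xF0 = 11110000 → 4-byte char #4 = F0 92 82 99.
Offset 11: leading byte 0xE4 = 11100100 → 3-byte char #5 = E4 AA AD.
Offset 14: leading byte 0xEF = 11101111 → 3-byte char #6 = EF 85 BE.
Offset 17: leading byte 0xF0 = 11110000 → 4-byte char #7 = F0 A7 87 91.
Offset 21: leading byte 0xF1 = 11110001 → 4-byte char #8 = F1 8A A7 BF.
Leading byte 0xF1 = 11110001 matches 11110xxx → 4-byte sequence.
Byte 1: 0xF1 = 11110001, payload 001 (3 bits).
Byte 2: 0x8A = 10001010 (10xxxxxx ✓), payload 001010.
Byte 3: 0xA7 = 10100111 (10xxxxxx ✓), payload 100111.
Byte 4: 0xBF = 10111111 (10xxxxxx ✓), payload 111111.
Concatenate: 001001010100111111111 = 0x4A9FF (21 bits → U+4A9FF).

U+4A9FF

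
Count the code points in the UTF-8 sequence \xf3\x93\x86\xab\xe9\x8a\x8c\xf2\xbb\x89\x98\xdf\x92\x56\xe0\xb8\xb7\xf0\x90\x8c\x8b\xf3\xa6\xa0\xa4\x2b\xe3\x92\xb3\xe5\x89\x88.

Byte at offset 0: 0xF3 = 11110011 → 4-byte char (#1). Advance 4.
Byte at offset 4: 0xE9 = 11101001 → 3-byte char (#2). Advance 3.
Byte at offset 7: 0xF2 = 11110010 → 4-byte char (#3). Advance 4.
Byte at offset 11: 0xDF = 11011111 → 2-byte char (#4). Advance 2.
Byte at offset 13: 0x56 = 01010110 → 1-byte char (#5). Advance 1.
Byte at offset 14: 0xE0 = 11100000 → 3-byte char (#6). Advance 3.
Byte at offset 17: 0xF0 = 11110000 → 4-byte char (#7). Advance 4.
Byte at offset 21: 0xF3 = 11110011 → 4-byte char (#8). Advance 4.
Byte at offset 25: 0x2B = 00101011 → 1-byte char (#9). Advance 1.
Byte at offset 26: 0xE3 = 11100011 → 3-byte char (#10). Advance 3.
Byte at offset 29: 0xE5 = 11100101 → 3-byte char (#11). Advance 3.
Reached end at offset 32 after 11 code points.

11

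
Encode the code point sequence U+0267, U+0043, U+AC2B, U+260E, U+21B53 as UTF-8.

C9 A7 43 EA B0 AB E2 98 8E F0 A1 AD 93

U+0267: 2-byte form → C9 A7.
U+0043: 1-byte form → 43.
U+AC2B: 3-byte form → EA B0 AB.
U+260E: 3-byte form → E2 98 8E.
U+21B53: 4-byte form → F0 A1 AD 93.
Concatenated (13 bytes): C9 A7 43 EA B0 AB E2 98 8E F0 A1 AD 93.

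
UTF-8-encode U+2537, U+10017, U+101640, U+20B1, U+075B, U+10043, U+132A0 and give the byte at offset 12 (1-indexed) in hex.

1-indexed offset 12 is 0-indexed offset 11.
U+2537 → 3-byte form E2 94 B7 at offsets 0–2.
U+10017 → 4-byte form F0 90 80 97 at offsets 3–6.
U+101640 → 4-byte form F4 81 99 80 at offsets 7–10.
U+20B1 → 3-byte form E2 82 B1 at offsets 11–13.
Offset 11 falls in char 4's range; it's byte 1 of E2 82 B1 = 0xE2.

0xE2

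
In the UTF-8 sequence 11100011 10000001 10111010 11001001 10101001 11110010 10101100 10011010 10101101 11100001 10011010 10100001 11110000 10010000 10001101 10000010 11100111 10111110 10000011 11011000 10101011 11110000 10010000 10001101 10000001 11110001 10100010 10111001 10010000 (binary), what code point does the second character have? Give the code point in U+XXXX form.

Offset 0: leading byte 0xE3 = 11100011 → 3-byte char #1 = E3 81 BA.
Offset 3: leading byte 0xC9 = 11001001 → 2-byte char #2 = C9 A9.
Leading byte 0xC9 = 11001001 matches 110xxxxx → 2-byte sequence.
Byte 1: 0xC9 = 11001001, payload 01001 (5 bits).
Byte 2: 0xA9 = 10101001 (10xxxxxx ✓), payload 101001.
Concatenate: 01001101001 = 0x269 (11 bits → U+0269).

U+0269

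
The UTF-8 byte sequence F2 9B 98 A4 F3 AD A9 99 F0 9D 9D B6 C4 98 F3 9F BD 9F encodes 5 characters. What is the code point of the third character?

Offset 0: leading byte 0xF2 = 11110010 → 4-byte char #1 = F2 9B 98 A4.
Offset 4: leading byte 0xF3 = 11110011 → 4-byte char #2 = F3 AD A9 99.
Offset 8: leading byte 0xF0 = 11110000 → 4-byte char #3 = F0 9D 9D B6.
Leading byte 0xF0 = 11110000 matches 11110xxx → 4-byte sequence.
Byte 1: 0xF0 = 11110000, payload 000 (3 bits).
Byte 2: 0x9D = 10011101 (10xxxxxx ✓), payload 011101.
Byte 3: 0x9D = 10011101 (10xxxxxx ✓), payload 011101.
Byte 4: 0xB6 = 10110110 (10xxxxxx ✓), payload 110110.
Concatenate: 000011101011101110110 = 0x1D776 (21 bits → U+1D776).

U+1D776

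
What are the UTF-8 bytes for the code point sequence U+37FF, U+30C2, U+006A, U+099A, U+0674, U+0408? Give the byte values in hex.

U+37FF: 3-byte form → E3 9F BF.
U+30C2: 3-byte form → E3 83 82.
U+006A: 1-byte form → 6A.
U+099A: 3-byte form → E0 A6 9A.
U+0674: 2-byte form → D9 B4.
U+0408: 2-byte form → D0 88.
Concatenated (14 bytes): E3 9F BF E3 83 82 6A E0 A6 9A D9 B4 D0 88.

E3 9F BF E3 83 82 6A E0 A6 9A D9 B4 D0 88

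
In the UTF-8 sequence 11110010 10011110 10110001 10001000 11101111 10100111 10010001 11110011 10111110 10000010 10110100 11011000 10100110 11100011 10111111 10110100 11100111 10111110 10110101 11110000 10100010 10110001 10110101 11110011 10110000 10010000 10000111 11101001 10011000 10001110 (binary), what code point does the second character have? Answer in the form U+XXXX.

U+F9D1

Offset 0: leading byte 0xF2 = 11110010 → 4-byte char #1 = F2 9E B1 88.
Offset 4: leading byte 0xEF = 11101111 → 3-byte char #2 = EF A7 91.
Leading byte 0xEF = 11101111 matches 1110xxxx → 3-byte sequence.
Byte 1: 0xEF = 11101111, payload 1111 (4 bits).
Byte 2: 0xA7 = 10100111 (10xxxxxx ✓), payload 100111.
Byte 3: 0x91 = 10010001 (10xxxxxx ✓), payload 010001.
Concatenate: 1111100111010001 = 0xF9D1 (16 bits → U+F9D1).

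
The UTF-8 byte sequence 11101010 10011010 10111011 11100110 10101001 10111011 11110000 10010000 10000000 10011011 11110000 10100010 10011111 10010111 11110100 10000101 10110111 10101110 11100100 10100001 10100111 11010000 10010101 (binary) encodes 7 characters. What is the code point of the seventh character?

Offset 0: leading byte 0xEA = 11101010 → 3-byte char #1 = EA 9A BB.
Offset 3: leading byte 0xE6 = 11100110 → 3-byte char #2 = E6 A9 BB.
Offset 6: leading byte 0xF0 = 11110000 → 4-byte char #3 = F0 90 80 9B.
Offset 10: leading byte 0xF0 = 11110000 → 4-byte char #4 = F0 A2 9F 97.
Offset 14: leading byte 0xF4 = 11110100 → 4-byte char #5 = F4 85 B7 AE.
Offset 18: leading byte 0xE4 = 11100100 → 3-byte char #6 = E4 A1 A7.
Offset 21: leading byte 0xD0 = 11010000 → 2-byte char #7 = D0 95.
Leading byte 0xD0 = 11010000 matches 110xxxxx → 2-byte sequence.
Byte 1: 0xD0 = 11010000, payload 10000 (5 bits).
Byte 2: 0x95 = 10010101 (10xxxxxx ✓), payload 010101.
Concatenate: 10000010101 = 0x415 (11 bits → U+0415).

U+0415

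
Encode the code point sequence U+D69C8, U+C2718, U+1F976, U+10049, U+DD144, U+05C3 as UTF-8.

F3 96 A7 88 F3 82 9C 98 F0 9F A5 B6 F0 90 81 89 F3 9D 85 84 D7 83

U+D69C8: 4-byte form → F3 96 A7 88.
U+C2718: 4-byte form → F3 82 9C 98.
U+1F976: 4-byte form → F0 9F A5 B6.
U+10049: 4-byte form → F0 90 81 89.
U+DD144: 4-byte form → F3 9D 85 84.
U+05C3: 2-byte form → D7 83.
Concatenated (22 bytes): F3 96 A7 88 F3 82 9C 98 F0 9F A5 B6 F0 90 81 89 F3 9D 85 84 D7 83.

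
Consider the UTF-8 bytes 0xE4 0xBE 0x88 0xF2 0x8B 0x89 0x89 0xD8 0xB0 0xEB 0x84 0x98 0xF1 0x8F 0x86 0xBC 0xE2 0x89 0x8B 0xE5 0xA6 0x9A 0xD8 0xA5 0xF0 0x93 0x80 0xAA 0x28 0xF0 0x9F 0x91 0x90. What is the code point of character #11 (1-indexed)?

U+1F450

Offset 0: leading byte 0xE4 = 11100100 → 3-byte char #1 = E4 BE 88.
Offset 3: leading byte 0xF2 = 11110010 → 4-byte char #2 = F2 8B 89 89.
Offset 7: leading byte 0xD8 = 11011000 → 2-byte char #3 = D8 B0.
Offset 9: leading byte 0xEB = 11101011 → 3-byte char #4 = EB 84 98.
Offset 12: leading byte 0xF1 = 11110001 → 4-byte char #5 = F1 8F 86 BC.
Offset 16: leading byte 0xE2 = 11100010 → 3-byte char #6 = E2 89 8B.
Offset 19: leading byte 0xE5 = 11100101 → 3-byte char #7 = E5 A6 9A.
Offset 22: leading byte 0xD8 = 11011000 → 2-byte char #8 = D8 A5.
Offset 24: leading byte 0xF0 = 11110000 → 4-byte char #9 = F0 93 80 AA.
Offset 28: leading byte 0x28 = 00101000 → 1-byte char #10 = 28.
Offset 29: leading byte 0xF0 = 11110000 → 4-byte char #11 = F0 9F 91 90.
Leading byte 0xF0 = 11110000 matches 11110xxx → 4-byte sequence.
Byte 1: 0xF0 = 11110000, payload 000 (3 bits).
Byte 2: 0x9F = 10011111 (10xxxxxx ✓), payload 011111.
Byte 3: 0x91 = 10010001 (10xxxxxx ✓), payload 010001.
Byte 4: 0x90 = 10010000 (10xxxxxx ✓), payload 010000.
Concatenate: 000011111010001010000 = 0x1F450 (21 bits → U+1F450).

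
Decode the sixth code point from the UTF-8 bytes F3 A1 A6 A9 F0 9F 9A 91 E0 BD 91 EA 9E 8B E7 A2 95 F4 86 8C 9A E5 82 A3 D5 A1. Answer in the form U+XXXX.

U+10631A

Offset 0: leading byte 0xF3 = 11110011 → 4-byte char #1 = F3 A1 A6 A9.
Offset 4: leading byte 0xF0 = 11110000 → 4-byte char #2 = F0 9F 9A 91.
Offset 8: leading byte 0xE0 = 11100000 → 3-byte char #3 = E0 BD 91.
Offset 11: leading byte 0xEA = 11101010 → 3-byte char #4 = EA 9E 8B.
Offset 14: leading byte 0xE7 = 11100111 → 3-byte char #5 = E7 A2 95.
Offset 17: leading byte 0xF4 = 11110100 → 4-byte char #6 = F4 86 8C 9A.
Leading byte 0xF4 = 11110100 matches 11110xxx → 4-byte sequence.
Byte 1: 0xF4 = 11110100, payload 100 (3 bits).
Byte 2: 0x86 = 10000110 (10xxxxxx ✓), payload 000110.
Byte 3: 0x8C = 10001100 (10xxxxxx ✓), payload 001100.
Byte 4: 0x9A = 10011010 (10xxxxxx ✓), payload 011010.
Concatenate: 100000110001100011010 = 0x10631A (21 bits → U+10631A).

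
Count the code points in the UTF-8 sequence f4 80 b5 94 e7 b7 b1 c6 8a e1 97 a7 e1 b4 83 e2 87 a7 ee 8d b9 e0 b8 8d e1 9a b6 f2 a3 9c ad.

10

Byte at offset 0: 0xF4 = 11110100 → 4-byte char (#1). Advance 4.
Byte at offset 4: 0xE7 = 11100111 → 3-byte char (#2). Advance 3.
Byte at offset 7: 0xC6 = 11000110 → 2-byte char (#3). Advance 2.
Byte at offset 9: 0xE1 = 11100001 → 3-byte char (#4). Advance 3.
Byte at offset 12: 0xE1 = 11100001 → 3-byte char (#5). Advance 3.
Byte at offset 15: 0xE2 = 11100010 → 3-byte char (#6). Advance 3.
Byte at offset 18: 0xEE = 11101110 → 3-byte char (#7). Advance 3.
Byte at offset 21: 0xE0 = 11100000 → 3-byte char (#8). Advance 3.
Byte at offset 24: 0xE1 = 11100001 → 3-byte char (#9). Advance 3.
Byte at offset 27: 0xF2 = 11110010 → 4-byte char (#10). Advance 4.
Reached end at offset 31 after 10 code points.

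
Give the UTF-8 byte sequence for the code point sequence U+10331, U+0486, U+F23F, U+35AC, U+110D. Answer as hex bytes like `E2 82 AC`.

F0 90 8C B1 D2 86 EF 88 BF E3 96 AC E1 84 8D

U+10331: 4-byte form → F0 90 8C B1.
U+0486: 2-byte form → D2 86.
U+F23F: 3-byte form → EF 88 BF.
U+35AC: 3-byte form → E3 96 AC.
U+110D: 3-byte form → E1 84 8D.
Concatenated (15 bytes): F0 90 8C B1 D2 86 EF 88 BF E3 96 AC E1 84 8D.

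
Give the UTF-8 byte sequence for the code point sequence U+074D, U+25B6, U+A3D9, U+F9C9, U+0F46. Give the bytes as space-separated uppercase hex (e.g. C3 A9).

DD 8D E2 96 B6 EA 8F 99 EF A7 89 E0 BD 86

U+074D: 2-byte form → DD 8D.
U+25B6: 3-byte form → E2 96 B6.
U+A3D9: 3-byte form → EA 8F 99.
U+F9C9: 3-byte form → EF A7 89.
U+0F46: 3-byte form → E0 BD 86.
Concatenated (14 bytes): DD 8D E2 96 B6 EA 8F 99 EF A7 89 E0 BD 86.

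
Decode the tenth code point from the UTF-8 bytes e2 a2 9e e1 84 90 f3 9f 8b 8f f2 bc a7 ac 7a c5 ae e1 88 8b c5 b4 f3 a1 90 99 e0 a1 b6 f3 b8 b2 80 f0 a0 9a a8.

U+0876

Offset 0: leading byte 0xE2 = 11100010 → 3-byte char #1 = E2 A2 9E.
Offset 3: leading byte 0xE1 = 11100001 → 3-byte char #2 = E1 84 90.
Offset 6: leading byte 0xF3 = 11110011 → 4-byte char #3 = F3 9F 8B 8F.
Offset 10: leading byte 0xF2 = 11110010 → 4-byte char #4 = F2 BC A7 AC.
Offset 14: leading byte 0x7A = 01111010 → 1-byte char #5 = 7A.
Offset 15: leading byte 0xC5 = 11000101 → 2-byte char #6 = C5 AE.
Offset 17: leading byte 0xE1 = 11100001 → 3-byte char #7 = E1 88 8B.
Offset 20: leading byte 0xC5 = 11000101 → 2-byte char #8 = C5 B4.
Offset 22: leading byte 0xF3 = 11110011 → 4-byte char #9 = F3 A1 90 99.
Offset 26: leading byte 0xE0 = 11100000 → 3-byte char #10 = E0 A1 B6.
Leading byte 0xE0 = 11100000 matches 1110xxxx → 3-byte sequence.
Byte 1: 0xE0 = 11100000, payload 0000 (4 bits).
Byte 2: 0xA1 = 10100001 (10xxxxxx ✓), payload 100001.
Byte 3: 0xB6 = 10110110 (10xxxxxx ✓), payload 110110.
Concatenate: 0000100001110110 = 0x876 (16 bits → U+0876).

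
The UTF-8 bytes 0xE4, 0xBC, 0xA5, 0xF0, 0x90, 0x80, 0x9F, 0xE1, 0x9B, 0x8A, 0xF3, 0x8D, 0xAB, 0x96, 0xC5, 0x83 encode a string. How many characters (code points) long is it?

Byte at offset 0: 0xE4 = 11100100 → 3-byte char (#1). Advance 3.
Byte at offset 3: 0xF0 = 11110000 → 4-byte char (#2). Advance 4.
Byte at offset 7: 0xE1 = 11100001 → 3-byte char (#3). Advance 3.
Byte at offset 10: 0xF3 = 11110011 → 4-byte char (#4). Advance 4.
Byte at offset 14: 0xC5 = 11000101 → 2-byte char (#5). Advance 2.
Reached end at offset 16 after 5 code points.

5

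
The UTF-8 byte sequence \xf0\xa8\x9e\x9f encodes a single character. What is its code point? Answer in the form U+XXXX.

Leading byte 0xF0 = 11110000 matches 11110xxx → 4-byte sequence.
Byte 1: 0xF0 = 11110000, payload 000 (3 bits).
Byte 2: 0xA8 = 10101000 (10xxxxxx ✓), payload 101000.
Byte 3: 0x9E = 10011110 (10xxxxxx ✓), payload 011110.
Byte 4: 0x9F = 10011111 (10xxxxxx ✓), payload 011111.
Concatenate: 000101000011110011111 = 0x2879F (21 bits → U+2879F).

U+2879F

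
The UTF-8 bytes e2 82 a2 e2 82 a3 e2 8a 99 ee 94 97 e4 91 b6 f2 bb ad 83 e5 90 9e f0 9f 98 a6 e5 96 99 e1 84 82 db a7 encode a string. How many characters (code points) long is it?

Byte at offset 0: 0xE2 = 11100010 → 3-byte char (#1). Advance 3.
Byte at offset 3: 0xE2 = 11100010 → 3-byte char (#2). Advance 3.
Byte at offset 6: 0xE2 = 11100010 → 3-byte char (#3). Advance 3.
Byte at offset 9: 0xEE = 11101110 → 3-byte char (#4). Advance 3.
Byte at offset 12: 0xE4 = 11100100 → 3-byte char (#5). Advance 3.
Byte at offset 15: 0xF2 = 11110010 → 4-byte char (#6). Advance 4.
Byte at offset 19: 0xE5 = 11100101 → 3-byte char (#7). Advance 3.
Byte at offset 22: 0xF0 = 11110000 → 4-byte char (#8). Advance 4.
Byte at offset 26: 0xE5 = 11100101 → 3-byte char (#9). Advance 3.
Byte at offset 29: 0xE1 = 11100001 → 3-byte char (#10). Advance 3.
Byte at offset 32: 0xDB = 11011011 → 2-byte char (#11). Advance 2.
Reached end at offset 34 after 11 code points.

11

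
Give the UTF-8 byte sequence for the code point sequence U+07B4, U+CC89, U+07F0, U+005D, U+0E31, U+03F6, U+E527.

U+07B4: 2-byte form → DE B4.
U+CC89: 3-byte form → EC B2 89.
U+07F0: 2-byte form → DF B0.
U+005D: 1-byte form → 5D.
U+0E31: 3-byte form → E0 B8 B1.
U+03F6: 2-byte form → CF B6.
U+E527: 3-byte form → EE 94 A7.
Concatenated (16 bytes): DE B4 EC B2 89 DF B0 5D E0 B8 B1 CF B6 EE 94 A7.

DE B4 EC B2 89 DF B0 5D E0 B8 B1 CF B6 EE 94 A7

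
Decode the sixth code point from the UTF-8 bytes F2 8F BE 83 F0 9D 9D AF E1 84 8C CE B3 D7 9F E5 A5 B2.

U+5972

Offset 0: leading byte 0xF2 = 11110010 → 4-byte char #1 = F2 8F BE 83.
Offset 4: leading byte 0xF0 = 11110000 → 4-byte char #2 = F0 9D 9D AF.
Offset 8: leading byte 0xE1 = 11100001 → 3-byte char #3 = E1 84 8C.
Offset 11: leading byte 0xCE = 11001110 → 2-byte char #4 = CE B3.
Offset 13: leading byte 0xD7 = 11010111 → 2-byte char #5 = D7 9F.
Offset 15: leading byte 0xE5 = 11100101 → 3-byte char #6 = E5 A5 B2.
Leading byte 0xE5 = 11100101 matches 1110xxxx → 3-byte sequence.
Byte 1: 0xE5 = 11100101, payload 0101 (4 bits).
Byte 2: 0xA5 = 10100101 (10xxxxxx ✓), payload 100101.
Byte 3: 0xB2 = 10110010 (10xxxxxx ✓), payload 110010.
Concatenate: 0101100101110010 = 0x5972 (16 bits → U+5972).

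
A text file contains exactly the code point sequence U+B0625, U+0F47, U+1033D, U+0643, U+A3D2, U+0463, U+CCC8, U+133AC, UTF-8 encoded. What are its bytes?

U+B0625: 4-byte form → F2 B0 98 A5.
U+0F47: 3-byte form → E0 BD 87.
U+1033D: 4-byte form → F0 90 8C BD.
U+0643: 2-byte form → D9 83.
U+A3D2: 3-byte form → EA 8F 92.
U+0463: 2-byte form → D1 A3.
U+CCC8: 3-byte form → EC B3 88.
U+133AC: 4-byte form → F0 93 8E AC.
Concatenated (25 bytes): F2 B0 98 A5 E0 BD 87 F0 90 8C BD D9 83 EA 8F 92 D1 A3 EC B3 88 F0 93 8E AC.

F2 B0 98 A5 E0 BD 87 F0 90 8C BD D9 83 EA 8F 92 D1 A3 EC B3 88 F0 93 8E AC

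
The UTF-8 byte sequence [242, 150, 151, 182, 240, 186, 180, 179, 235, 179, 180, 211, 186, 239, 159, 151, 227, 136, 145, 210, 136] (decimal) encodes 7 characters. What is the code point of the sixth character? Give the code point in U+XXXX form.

Offset 0: leading byte 0xF2 = 11110010 → 4-byte char #1 = F2 96 97 B6.
Offset 4: leading byte 0xF0 = 11110000 → 4-byte char #2 = F0 BA B4 B3.
Offset 8: leading byte 0xEB = 11101011 → 3-byte char #3 = EB B3 B4.
Offset 11: leading byte 0xD3 = 11010011 → 2-byte char #4 = D3 BA.
Offset 13: leading byte 0xEF = 11101111 → 3-byte char #5 = EF 9F 97.
Offset 16: leading byte 0xE3 = 11100011 → 3-byte char #6 = E3 88 91.
Leading byte 0xE3 = 11100011 matches 1110xxxx → 3-byte sequence.
Byte 1: 0xE3 = 11100011, payload 0011 (4 bits).
Byte 2: 0x88 = 10001000 (10xxxxxx ✓), payload 001000.
Byte 3: 0x91 = 10010001 (10xxxxxx ✓), payload 010001.
Concatenate: 0011001000010001 = 0x3211 (16 bits → U+3211).

U+3211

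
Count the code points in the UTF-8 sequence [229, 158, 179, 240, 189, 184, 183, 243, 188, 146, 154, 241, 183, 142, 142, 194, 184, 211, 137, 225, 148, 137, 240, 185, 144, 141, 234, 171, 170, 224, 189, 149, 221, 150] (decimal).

11

Byte at offset 0: 0xE5 = 11100101 → 3-byte char (#1). Advance 3.
Byte at offset 3: 0xF0 = 11110000 → 4-byte char (#2). Advance 4.
Byte at offset 7: 0xF3 = 11110011 → 4-byte char (#3). Advance 4.
Byte at offset 11: 0xF1 = 11110001 → 4-byte char (#4). Advance 4.
Byte at offset 15: 0xC2 = 11000010 → 2-byte char (#5). Advance 2.
Byte at offset 17: 0xD3 = 11010011 → 2-byte char (#6). Advance 2.
Byte at offset 19: 0xE1 = 11100001 → 3-byte char (#7). Advance 3.
Byte at offset 22: 0xF0 = 11110000 → 4-byte char (#8). Advance 4.
Byte at offset 26: 0xEA = 11101010 → 3-byte char (#9). Advance 3.
Byte at offset 29: 0xE0 = 11100000 → 3-byte char (#10). Advance 3.
Byte at offset 32: 0xDD = 11011101 → 2-byte char (#11). Advance 2.
Reached end at offset 34 after 11 code points.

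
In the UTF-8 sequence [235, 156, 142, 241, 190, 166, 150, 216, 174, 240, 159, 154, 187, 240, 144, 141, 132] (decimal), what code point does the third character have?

Offset 0: leading byte 0xEB = 11101011 → 3-byte char #1 = EB 9C 8E.
Offset 3: leading byte 0xF1 = 11110001 → 4-byte char #2 = F1 BE A6 96.
Offset 7: leading byte 0xD8 = 11011000 → 2-byte char #3 = D8 AE.
Leading byte 0xD8 = 11011000 matches 110xxxxx → 2-byte sequence.
Byte 1: 0xD8 = 11011000, payload 11000 (5 bits).
Byte 2: 0xAE = 10101110 (10xxxxxx ✓), payload 101110.
Concatenate: 11000101110 = 0x62E (11 bits → U+062E).

U+062E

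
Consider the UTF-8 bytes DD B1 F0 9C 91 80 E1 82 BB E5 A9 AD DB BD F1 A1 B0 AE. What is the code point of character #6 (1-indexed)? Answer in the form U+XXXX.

U+61C2E

Offset 0: leading byte 0xDD = 11011101 → 2-byte char #1 = DD B1.
Offset 2: leading byte 0xF0 = 11110000 → 4-byte char #2 = F0 9C 91 80.
Offset 6: leading byte 0xE1 = 11100001 → 3-byte char #3 = E1 82 BB.
Offset 9: leading byte 0xE5 = 11100101 → 3-byte char #4 = E5 A9 AD.
Offset 12: leading byte 0xDB = 11011011 → 2-byte char #5 = DB BD.
Offset 14: leading byte 0xF1 = 11110001 → 4-byte char #6 = F1 A1 B0 AE.
Leading byte 0xF1 = 11110001 matches 11110xxx → 4-byte sequence.
Byte 1: 0xF1 = 11110001, payload 001 (3 bits).
Byte 2: 0xA1 = 10100001 (10xxxxxx ✓), payload 100001.
Byte 3: 0xB0 = 10110000 (10xxxxxx ✓), payload 110000.
Byte 4: 0xAE = 10101110 (10xxxxxx ✓), payload 101110.
Concatenate: 001100001110000101110 = 0x61C2E (21 bits → U+61C2E).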